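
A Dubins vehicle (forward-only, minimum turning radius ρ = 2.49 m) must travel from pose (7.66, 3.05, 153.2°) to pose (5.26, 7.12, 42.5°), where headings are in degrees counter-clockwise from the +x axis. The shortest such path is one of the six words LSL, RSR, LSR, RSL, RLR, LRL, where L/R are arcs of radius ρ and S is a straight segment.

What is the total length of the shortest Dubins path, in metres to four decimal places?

Let ψ = atan2(Δy, Δx) = atan2(4.07, -2.40) = 120.5270° be the start→goal bearing.
Normalize: d = |goal − start| / ρ = 4.724923/2.49 = 1.897560, α = (θ_start − ψ) mod 360° = 32.6730° = 0.570251 rad, β = (θ_goal − ψ) mod 360° = 281.9730° = 4.921357 rad.
Common terms: sin α = 0.539843, cos α = 0.841766, sin β = -0.978246, cos β = 0.207450, cos(α−β) = -0.353475, d² = 3.600732. Work in radians in the unit-radius frame; every candidate has L = ρ·(t + p + q).
LSL: p² = 2 + d² − 2cos(α−β) + 2d(sin α − sin β) = 12.069010; p = √p² = 3.474048; φ = atan2(cos β − cos α, d + sin α − sin β) = -0.183617 rad; t = (φ − α) mod 2π = 5.529318 rad, q = (β − φ) mod 2π = 5.104974 rad → L = 2.49·(5.529318 + 3.474048 + 5.104974) = 2.49·14.108339 = 35.129765 m
RSR: p² = 2 + d² − 2cos(α−β) + 2d(sin β − sin α) = 0.546354; p = √p² = 0.739158; φ = atan2(cos α − cos β, d − sin α + sin β) = 1.031674 rad; t = (α − φ) mod 2π = 5.821762 rad, q = (φ − β) mod 2π = 2.393503 rad → L = 2.49·(5.821762 + 0.739158 + 2.393503) = 2.49·8.954422 = 22.296512 m
LSR: p² = d² − 2 + 2cos(α−β) + 2d(sin α + sin β) = -0.770006 < 0 → infeasible
RSL: p² = d² − 2 + 2cos(α−β) − 2d(sin α + sin β) = 2.557571; p = √p² = 1.599241; φ = atan2(cos α + cos β, d − sin α − sin β) − atan2(2, p) = -0.474133 rad; t = (α − φ) mod 2π = 1.044384 rad, q = (β − φ) mod 2π = 5.395490 rad → L = 2.49·(1.044384 + 1.599241 + 5.395490) = 2.49·8.039115 = 20.017397 m
RLR: c = (6 − d² + 2cos(α−β) + 2d(sin α − sin β))/8 = 0.931706; p = 2π − arccos c = 5.911470 rad; φ = atan2(cos α − cos β, d − sin α + sin β) = 1.031674 rad; t = (α − φ + p/2) mod 2π = 2.494312 rad, q = (α − β − t + p) mod 2π = 5.349238 rad → L = 2.49·(2.494312 + 5.911470 + 5.349238) = 2.49·13.755020 = 34.250000 m
LRL: c = (6 − d² + 2cos(α−β) − 2d(sin α − sin β))/8 = -0.508626; p = 2π − arccos c = 4.178800 rad; φ = atan2(cos β − cos α, d + sin α − sin β) = -0.183617 rad; t = (φ − α + p/2) mod 2π = 1.335532 rad, q = (β − α − t + p) mod 2π = 0.911189 rad → L = 2.49·(1.335532 + 4.178800 + 0.911189) = 2.49·6.425522 = 15.999549 m
Shortest: LRL with L = 15.999549 m ≈ 15.9995 m

15.9995 m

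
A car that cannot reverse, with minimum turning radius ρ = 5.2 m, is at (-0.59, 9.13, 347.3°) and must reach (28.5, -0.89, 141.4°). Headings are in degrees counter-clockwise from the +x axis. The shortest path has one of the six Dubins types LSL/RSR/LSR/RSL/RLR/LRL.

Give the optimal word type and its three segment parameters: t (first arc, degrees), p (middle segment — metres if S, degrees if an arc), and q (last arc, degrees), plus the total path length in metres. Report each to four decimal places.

Let ψ = atan2(Δy, Δx) = atan2(-10.02, 29.09) = -19.0062° be the start→goal bearing.
Normalize: d = |goal − start| / ρ = 30.767328/5.2 = 5.916794, α = (θ_start − ψ) mod 360° = 6.3062° = 0.110064 rad, β = (θ_goal − ψ) mod 360° = 160.4062° = 2.799616 rad.
Common terms: sin α = 0.109842, cos α = 0.993949, sin β = 0.335350, cos β = -0.942094, cos(α−β) = -0.899558, d² = 35.008450. Work in radians in the unit-radius frame; every candidate has L = ρ·(t + p + q).
LSL: p² = 2 + d² − 2cos(α−β) + 2d(sin α − sin β) = 36.138992; p = √p² = 6.011572; φ = atan2(cos β − cos α, d + sin α − sin β) = -0.327897 rad; t = (φ − α) mod 2π = 5.845225 rad, q = (β − φ) mod 2π = 3.127513 rad → L = 5.2·(5.845225 + 6.011572 + 3.127513) = 5.2·14.984309 = 77.918408 m
RSR: p² = 2 + d² − 2cos(α−β) + 2d(sin β − sin α) = 41.476140; p = √p² = 6.440197; φ = atan2(cos α − cos β, d − sin α + sin β) = 0.305341 rad; t = (α − φ) mod 2π = 6.087908 rad, q = (φ − β) mod 2π = 3.788910 rad → L = 5.2·(6.087908 + 6.440197 + 3.788910) = 5.2·16.317015 = 84.848480 m
LSR: p² = d² − 2 + 2cos(α−β) + 2d(sin α + sin β) = 36.477547; p = √p² = 6.039665; φ = atan2(−cos α − cos β, d + sin α + sin β) − atan2(−2, p) = 0.311628 rad; t = (φ − α) mod 2π = 0.201565 rad, q = (φ − β) mod 2π = 3.795198 rad → L = 5.2·(0.201565 + 6.039665 + 3.795198) = 5.2·10.036427 = 52.189421 m
RSL: p² = d² − 2 + 2cos(α−β) − 2d(sin α + sin β) = 25.941122; p = √p² = 5.093243; φ = atan2(cos α + cos β, d − sin α − sin β) − atan2(2, p) = -0.364701 rad; t = (α − φ) mod 2π = 0.474764 rad, q = (β − φ) mod 2π = 3.164317 rad → L = 5.2·(0.474764 + 5.093243 + 3.164317) = 5.2·8.732324 = 45.408084 m
RLR: c = (6 − d² + 2cos(α−β) + 2d(sin α − sin β))/8 = -4.184517, |c| > 1 → infeasible
LRL: c = (6 − d² + 2cos(α−β) − 2d(sin α − sin β))/8 = -3.517374, |c| > 1 → infeasible
Shortest: RSL with L = 45.408084 m ≈ 45.4081 m
Convert RSL to answer units (arcs ×180/π): t = 0.474764·180/π = 27.2020°, p = ρ·p = 5.2·5.093243 = 26.4849 m, q = 3.164317·180/π = 181.3020°, L = 45.4081 m.

RSL: t = 27.2020°, p = 26.4849 m, q = 181.3020°, L = 45.4081 m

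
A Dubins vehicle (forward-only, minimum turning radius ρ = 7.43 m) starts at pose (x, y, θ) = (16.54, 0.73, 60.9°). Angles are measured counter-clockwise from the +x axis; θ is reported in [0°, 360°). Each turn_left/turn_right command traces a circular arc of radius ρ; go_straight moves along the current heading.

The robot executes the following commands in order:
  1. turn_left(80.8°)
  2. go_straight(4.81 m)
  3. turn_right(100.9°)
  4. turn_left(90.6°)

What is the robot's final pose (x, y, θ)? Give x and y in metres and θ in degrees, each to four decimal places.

(11.3465, 35.1489, 131.4000°)

set_pose: (x, y, θ) = (16.5400, 0.7300, 60.9000°), ρ = 7.43
turn_left(80.8°): centre at ρ to the left, rotate +80.8° → (14.6528, 10.1744, 141.7000°)
go_straight(4.81): x += 4.81·cos θ, y += 4.81·sin θ → (10.8781, 13.1555, 141.7000°)
turn_right(100.9°): centre at ρ to the right, rotate −100.9° → (10.6281, 24.6109, 40.8000°)
turn_left(90.6°): centre at ρ to the left, rotate +90.6° → (11.3465, 35.1489, 131.4000°)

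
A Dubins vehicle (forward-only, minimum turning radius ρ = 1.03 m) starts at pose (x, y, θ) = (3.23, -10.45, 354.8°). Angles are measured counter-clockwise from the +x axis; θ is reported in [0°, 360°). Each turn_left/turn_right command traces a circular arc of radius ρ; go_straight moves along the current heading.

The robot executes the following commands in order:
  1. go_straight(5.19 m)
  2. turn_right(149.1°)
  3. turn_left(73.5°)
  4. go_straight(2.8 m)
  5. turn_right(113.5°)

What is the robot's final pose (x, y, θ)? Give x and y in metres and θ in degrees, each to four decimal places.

(7.3584, -17.8938, 165.7000°)

set_pose: (x, y, θ) = (3.2300, -10.4500, 354.8000°), ρ = 1.03
go_straight(5.19): x += 5.19·cos θ, y += 5.19·sin θ → (8.3986, -10.9204, 354.8000°)
turn_right(149.1°): centre at ρ to the right, rotate −149.1° → (8.7520, -12.8743, 205.7000°)
turn_left(73.5°): centre at ρ to the left, rotate +73.5° → (8.1819, -13.9670, 279.2000°)
go_straight(2.8): x += 2.8·cos θ, y += 2.8·sin θ → (8.6295, -16.7310, 279.2000°)
turn_right(113.5°): centre at ρ to the right, rotate −113.5° → (7.3584, -17.8938, 165.7000°)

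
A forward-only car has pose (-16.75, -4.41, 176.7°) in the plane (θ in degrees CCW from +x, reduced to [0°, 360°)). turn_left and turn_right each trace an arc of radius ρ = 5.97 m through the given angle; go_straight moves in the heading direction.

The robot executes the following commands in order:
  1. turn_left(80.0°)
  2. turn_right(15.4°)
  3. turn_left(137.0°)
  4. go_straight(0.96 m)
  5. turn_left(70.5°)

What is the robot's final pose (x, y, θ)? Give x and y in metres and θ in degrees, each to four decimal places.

(-11.3601, -13.1808, 88.8000°)

set_pose: (x, y, θ) = (-16.7500, -4.4100, 176.7000°), ρ = 5.97
turn_left(80.0°): centre at ρ to the left, rotate +80.0° → (-22.9035, -8.9967, 256.7000°)
turn_right(15.4°): centre at ρ to the right, rotate −15.4° → (-23.4769, -10.4902, 241.3000°)
turn_left(137.0°): centre at ρ to the left, rotate +137.0° → (-16.3658, -19.0252, 378.3000° ≡ 18.3000°)
go_straight(0.96): x += 0.96·cos θ, y += 0.96·sin θ → (-15.4543, -18.7238, 18.3000°)
turn_left(70.5°): centre at ρ to the left, rotate +70.5° → (-11.3601, -13.1808, 88.8000°)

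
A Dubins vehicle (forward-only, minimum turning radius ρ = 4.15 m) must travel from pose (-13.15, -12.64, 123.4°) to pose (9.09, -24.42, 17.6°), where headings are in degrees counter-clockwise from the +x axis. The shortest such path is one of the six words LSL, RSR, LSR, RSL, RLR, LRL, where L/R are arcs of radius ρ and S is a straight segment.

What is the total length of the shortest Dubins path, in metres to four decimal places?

36.5120 m

Let ψ = atan2(Δy, Δx) = atan2(-11.78, 22.24) = -27.9091° be the start→goal bearing.
Normalize: d = |goal − start| / ρ = 25.167161/4.15 = 6.064376, α = (θ_start − ψ) mod 360° = 151.3091° = 2.640842 rad, β = (θ_goal − ψ) mod 360° = 45.5091° = 0.794284 rad.
Common terms: sin α = 0.480084, cos α = -0.877222, sin β = 0.713362, cos β = 0.700796, cos(α−β) = -0.272280, d² = 36.776658. Work in radians in the unit-radius frame; every candidate has L = ρ·(t + p + q).
LSL: p² = 2 + d² − 2cos(α−β) + 2d(sin α − sin β) = 36.491851; p = √p² = 6.040849; φ = atan2(cos β − cos α, d + sin α − sin β) = 0.264291 rad; t = (φ − α) mod 2π = 3.906634 rad, q = (β − φ) mod 2π = 0.529993 rad → L = 4.15·(3.906634 + 6.040849 + 0.529993) = 4.15·10.477475 = 43.481523 m
RSR: p² = 2 + d² − 2cos(α−β) + 2d(sin β − sin α) = 42.150587; p = √p² = 6.492348; φ = atan2(cos α − cos β, d − sin α + sin β) = -0.245517 rad; t = (α − φ) mod 2π = 2.886359 rad, q = (φ − β) mod 2π = 5.243384 rad → L = 4.15·(2.886359 + 6.492348 + 5.243384) = 4.15·14.622092 = 60.681682 m
LSR: p² = d² − 2 + 2cos(α−β) + 2d(sin α + sin β) = 48.707108; p = √p² = 6.979048; φ = atan2(−cos α − cos β, d + sin α + sin β) − atan2(−2, p) = 0.303396 rad; t = (φ − α) mod 2π = 3.945739 rad, q = (φ − β) mod 2π = 5.792298 rad → L = 4.15·(3.945739 + 6.979048 + 5.792298) = 4.15·16.717085 = 69.375902 m
RSL: p² = d² − 2 + 2cos(α−β) − 2d(sin α + sin β) = 19.757088; p = √p² = 4.444895; φ = atan2(cos α + cos β, d − sin α − sin β) − atan2(2, p) = -0.459021 rad; t = (α − φ) mod 2π = 3.099863 rad, q = (β − φ) mod 2π = 1.253304 rad → L = 4.15·(3.099863 + 4.444895 + 1.253304) = 4.15·8.798061 = 36.511955 m
RLR: c = (6 − d² + 2cos(α−β) + 2d(sin α − sin β))/8 = -4.268823, |c| > 1 → infeasible
LRL: c = (6 − d² + 2cos(α−β) − 2d(sin α − sin β))/8 = -3.561481, |c| > 1 → infeasible
Shortest: RSL with L = 36.511955 m ≈ 36.5120 m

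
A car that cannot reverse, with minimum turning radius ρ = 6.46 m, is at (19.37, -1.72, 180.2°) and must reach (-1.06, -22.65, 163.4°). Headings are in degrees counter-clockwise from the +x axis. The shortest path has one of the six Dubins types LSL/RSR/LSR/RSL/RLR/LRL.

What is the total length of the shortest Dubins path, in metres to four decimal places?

Let ψ = atan2(Δy, Δx) = atan2(-20.93, -20.43) = -134.3074° be the start→goal bearing.
Normalize: d = |goal − start| / ρ = 29.248073/6.46 = 4.527566, α = (θ_start − ψ) mod 360° = 314.5074° = 5.489189 rad, β = (θ_goal − ψ) mod 360° = 297.7074° = 5.195974 rad.
Common terms: sin α = -0.713160, cos α = 0.701001, sin β = -0.885334, cos β = 0.464956, cos(α−β) = 0.957319, d² = 20.498850. Work in radians in the unit-radius frame; every candidate has L = ρ·(t + p + q).
LSL: p² = 2 + d² − 2cos(α−β) + 2d(sin α − sin β) = 22.143265; p = √p² = 4.705663; φ = atan2(cos β − cos α, d + sin α − sin β) = -0.050183 rad; t = (φ − α) mod 2π = 0.743813 rad, q = (β − φ) mod 2π = 5.246157 rad → L = 6.46·(0.743813 + 4.705663 + 5.246157) = 6.46·10.695633 = 69.093790 m
RSR: p² = 2 + d² − 2cos(α−β) + 2d(sin β − sin α) = 19.025156; p = √p² = 4.361784; φ = atan2(cos α − cos β, d − sin α + sin β) = 0.054143 rad; t = (α − φ) mod 2π = 5.435046 rad, q = (φ − β) mod 2π = 1.141354 rad → L = 6.46·(5.435046 + 4.361784 + 1.141354) = 6.46·10.938184 = 70.660670 m
LSR: p² = d² − 2 + 2cos(α−β) + 2d(sin α + sin β) = 5.938918; p = √p² = 2.436990; φ = atan2(−cos α − cos β, d + sin α + sin β) − atan2(−2, p) = 0.308391 rad; t = (φ − α) mod 2π = 1.102387 rad, q = (φ − β) mod 2π = 1.395602 rad → L = 6.46·(1.102387 + 2.436990 + 1.395602) = 6.46·4.934978 = 31.879960 m
RSL: p² = d² − 2 + 2cos(α−β) − 2d(sin α + sin β) = 34.888059; p = √p² = 5.906612; φ = atan2(cos α + cos β, d − sin α − sin β) − atan2(2, p) = -0.138408 rad; t = (α − φ) mod 2π = 5.627598 rad, q = (β − φ) mod 2π = 5.334382 rad → L = 6.46·(5.627598 + 5.906612 + 5.334382) = 6.46·16.868592 = 108.971102 m
RLR: c = (6 − d² + 2cos(α−β) + 2d(sin α − sin β))/8 = -1.378145, |c| > 1 → infeasible
LRL: c = (6 − d² + 2cos(α−β) − 2d(sin α − sin β))/8 = -1.767908, |c| > 1 → infeasible
Shortest: LSR with L = 31.879960 m ≈ 31.8800 m

31.8800 m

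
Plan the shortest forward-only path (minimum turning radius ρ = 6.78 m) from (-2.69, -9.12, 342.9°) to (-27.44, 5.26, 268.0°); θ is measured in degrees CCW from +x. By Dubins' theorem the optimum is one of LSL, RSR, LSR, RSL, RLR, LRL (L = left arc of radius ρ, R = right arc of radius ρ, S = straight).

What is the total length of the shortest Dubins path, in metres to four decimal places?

Let ψ = atan2(Δy, Δx) = atan2(14.38, -24.75) = 149.8430° be the start→goal bearing.
Normalize: d = |goal − start| / ρ = 28.624236/6.78 = 4.221864, α = (θ_start − ψ) mod 360° = 193.0570° = 3.369481 rad, β = (θ_goal − ψ) mod 360° = 118.1570° = 2.062229 rad.
Common terms: sin α = -0.225921, cos α = -0.974146, sin β = 0.881658, cos β = -0.471890, cos(α−β) = 0.260505, d² = 17.824134. Work in radians in the unit-radius frame; every candidate has L = ρ·(t + p + q).
LSL: p² = 2 + d² − 2cos(α−β) + 2d(sin α − sin β) = 9.951035; p = √p² = 3.154526; φ = atan2(cos β − cos α, d + sin α − sin β) = 0.159898 rad; t = (φ − α) mod 2π = 3.073603 rad, q = (β − φ) mod 2π = 1.902331 rad → L = 6.78·(3.073603 + 3.154526 + 1.902331) = 6.78·8.130460 = 55.124518 m
RSR: p² = 2 + d² − 2cos(α−β) + 2d(sin β − sin α) = 28.655214; p = √p² = 5.353057; φ = atan2(cos α − cos β, d − sin α + sin β) = -0.093964 rad; t = (α − φ) mod 2π = 3.463445 rad, q = (φ − β) mod 2π = 4.126992 rad → L = 6.78·(3.463445 + 5.353057 + 4.126992) = 6.78·12.943493 = 87.756885 m
LSR: p² = d² − 2 + 2cos(α−β) + 2d(sin α + sin β) = 21.882008; p = √p² = 4.677821; φ = atan2(−cos α − cos β, d + sin α + sin β) − atan2(−2, p) = 0.692238 rad; t = (φ − α) mod 2π = 3.605943 rad, q = (φ − β) mod 2π = 4.913194 rad → L = 6.78·(3.605943 + 4.677821 + 4.913194) = 6.78·13.196958 = 89.475375 m
RSL: p² = d² − 2 + 2cos(α−β) − 2d(sin α + sin β) = 10.808278; p = √p² = 3.287594; φ = atan2(cos α + cos β, d − sin α − sin β) − atan2(2, p) = -0.931767 rad; t = (α − φ) mod 2π = 4.301247 rad, q = (β − φ) mod 2π = 2.993996 rad → L = 6.78·(4.301247 + 3.287594 + 2.993996) = 6.78·10.582837 = 71.751636 m
RLR: c = (6 − d² + 2cos(α−β) + 2d(sin α − sin β))/8 = -2.581902, |c| > 1 → infeasible
LRL: c = (6 − d² + 2cos(α−β) − 2d(sin α − sin β))/8 = -0.243879; p = 2π − arccos c = 4.466025 rad; φ = atan2(cos β − cos α, d + sin α − sin β) = 0.159898 rad; t = (φ − α + p/2) mod 2π = 5.306615 rad, q = (β − α − t + p) mod 2π = 4.135343 rad → L = 6.78·(5.306615 + 4.466025 + 4.135343) = 6.78·13.907984 = 94.296129 m
Shortest: LSL with L = 55.124518 m ≈ 55.1245 m

55.1245 m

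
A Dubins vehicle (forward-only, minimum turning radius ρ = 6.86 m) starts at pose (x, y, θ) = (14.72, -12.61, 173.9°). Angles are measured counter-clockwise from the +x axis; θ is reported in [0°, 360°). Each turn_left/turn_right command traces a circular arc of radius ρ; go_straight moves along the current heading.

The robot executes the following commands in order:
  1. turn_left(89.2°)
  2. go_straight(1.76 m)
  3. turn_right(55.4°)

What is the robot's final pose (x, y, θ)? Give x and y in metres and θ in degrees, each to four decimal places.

set_pose: (x, y, θ) = (14.7200, -12.6100, 173.9000°), ρ = 6.86
turn_left(89.2°): centre at ρ to the left, rotate +89.2° → (7.1807, -18.6070, 263.1000°)
go_straight(1.76): x += 1.76·cos θ, y += 1.76·sin θ → (6.9693, -20.3543, 263.1000°)
turn_right(55.4°): centre at ρ to the right, rotate −55.4° → (3.3478, -25.6039, 207.7000°)

(3.3478, -25.6039, 207.7000°)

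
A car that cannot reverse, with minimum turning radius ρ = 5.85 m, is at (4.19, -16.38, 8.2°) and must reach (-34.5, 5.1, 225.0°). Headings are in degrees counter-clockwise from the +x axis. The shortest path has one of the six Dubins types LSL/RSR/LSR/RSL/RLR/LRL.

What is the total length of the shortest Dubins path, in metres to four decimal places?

Let ψ = atan2(Δy, Δx) = atan2(21.48, -38.69) = 150.9617° be the start→goal bearing.
Normalize: d = |goal − start| / ρ = 44.252757/5.85 = 7.564574, α = (θ_start − ψ) mod 360° = 217.2383° = 3.791523 rad, β = (θ_goal − ψ) mod 360° = 74.0383° = 1.292211 rad.
Common terms: sin α = -0.605131, cos α = -0.796126, sin β = 0.961446, cos β = 0.274995, cos(α−β) = -0.800731, d² = 57.222777. Work in radians in the unit-radius frame; every candidate has L = ρ·(t + p + q).
LSL: p² = 2 + d² − 2cos(α−β) + 2d(sin α − sin β) = 37.123275; p = √p² = 6.092887; φ = atan2(cos β − cos α, d + sin α − sin β) = 0.176717 rad; t = (φ − α) mod 2π = 2.668380 rad, q = (β − φ) mod 2π = 1.115494 rad → L = 5.85·(2.668380 + 6.092887 + 1.115494) = 5.85·9.876761 = 57.779052 m
RSR: p² = 2 + d² − 2cos(α−β) + 2d(sin β − sin α) = 84.525205; p = √p² = 9.193759; φ = atan2(cos α − cos β, d − sin α + sin β) = -0.116770 rad; t = (α − φ) mod 2π = 3.908293 rad, q = (φ − β) mod 2π = 4.874203 rad → L = 5.85·(3.908293 + 9.193759 + 4.874203) = 5.85·17.976256 = 105.161097 m
LSR: p² = d² − 2 + 2cos(α−β) + 2d(sin α + sin β) = 59.012052; p = √p² = 7.681930; φ = atan2(−cos α − cos β, d + sin α + sin β) − atan2(−2, p) = 0.320394 rad; t = (φ − α) mod 2π = 2.812057 rad, q = (φ − β) mod 2π = 5.311368 rad → L = 5.85·(2.812057 + 7.681930 + 5.311368) = 5.85·15.805355 = 92.461328 m
RSL: p² = d² − 2 + 2cos(α−β) − 2d(sin α + sin β) = 48.230577; p = √p² = 6.944824; φ = atan2(cos α + cos β, d − sin α − sin β) − atan2(2, p) = -0.352568 rad; t = (α − φ) mod 2π = 4.144091 rad, q = (β − φ) mod 2π = 1.644779 rad → L = 5.85·(4.144091 + 6.944824 + 1.644779) = 5.85·12.733694 = 74.492107 m
RLR: c = (6 − d² + 2cos(α−β) + 2d(sin α − sin β))/8 = -9.565651, |c| > 1 → infeasible
LRL: c = (6 − d² + 2cos(α−β) − 2d(sin α − sin β))/8 = -3.640409, |c| > 1 → infeasible
Shortest: LSL with L = 57.779052 m ≈ 57.7791 m

57.7791 m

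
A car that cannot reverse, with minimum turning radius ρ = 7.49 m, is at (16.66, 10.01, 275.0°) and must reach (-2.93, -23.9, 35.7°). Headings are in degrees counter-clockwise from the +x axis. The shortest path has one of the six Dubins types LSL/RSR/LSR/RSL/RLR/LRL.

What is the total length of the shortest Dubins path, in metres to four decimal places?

60.6506 m

Let ψ = atan2(Δy, Δx) = atan2(-33.91, -19.59) = -120.0153° be the start→goal bearing.
Normalize: d = |goal − start| / ρ = 39.161923/7.49 = 5.228561, α = (θ_start − ψ) mod 360° = 35.0153° = 0.611132 rad, β = (θ_goal − ψ) mod 360° = 155.7153° = 2.717744 rad.
Common terms: sin α = 0.573795, cos α = 0.818999, sin β = 0.411271, cos β = -0.911513, cos(α−β) = -0.510543, d² = 27.337851. Work in radians in the unit-radius frame; every candidate has L = ρ·(t + p + q).
LSL: p² = 2 + d² − 2cos(α−β) + 2d(sin α − sin β) = 32.058463; p = √p² = 5.662019; φ = atan2(cos β − cos α, d + sin α − sin β) = -0.310605 rad; t = (φ − α) mod 2π = 5.361448 rad, q = (β − φ) mod 2π = 3.028350 rad → L = 7.49·(5.361448 + 5.662019 + 3.028350) = 7.49·14.051817 = 105.248110 m
RSR: p² = 2 + d² − 2cos(α−β) + 2d(sin β − sin α) = 28.659411; p = √p² = 5.353449; φ = atan2(cos α − cos β, d − sin α + sin β) = 0.329164 rad; t = (α − φ) mod 2π = 0.281968 rad, q = (φ − β) mod 2π = 3.894605 rad → L = 7.49·(0.281968 + 5.353449 + 3.894605) = 7.49·9.530021 = 71.379861 m
LSR: p² = d² − 2 + 2cos(α−β) + 2d(sin α + sin β) = 34.617723; p = √p² = 5.883683; φ = atan2(−cos α − cos β, d + sin α + sin β) − atan2(−2, p) = 0.342557 rad; t = (φ − α) mod 2π = 6.014611 rad, q = (φ − β) mod 2π = 3.907999 rad → L = 7.49·(6.014611 + 5.883683 + 3.907999) = 7.49·15.806292 = 118.389129 m
RSL: p² = d² − 2 + 2cos(α−β) − 2d(sin α + sin β) = 14.015808; p = √p² = 3.743769; φ = atan2(cos α + cos β, d − sin α − sin β) − atan2(2, p) = -0.512446 rad; t = (α − φ) mod 2π = 1.123578 rad, q = (β − φ) mod 2π = 3.230190 rad → L = 7.49·(1.123578 + 3.743769 + 3.230190) = 7.49·8.097537 = 60.650553 m
RLR: c = (6 − d² + 2cos(α−β) + 2d(sin α − sin β))/8 = -2.582426, |c| > 1 → infeasible
LRL: c = (6 − d² + 2cos(α−β) − 2d(sin α − sin β))/8 = -3.007308, |c| > 1 → infeasible
Shortest: RSL with L = 60.650553 m ≈ 60.6506 m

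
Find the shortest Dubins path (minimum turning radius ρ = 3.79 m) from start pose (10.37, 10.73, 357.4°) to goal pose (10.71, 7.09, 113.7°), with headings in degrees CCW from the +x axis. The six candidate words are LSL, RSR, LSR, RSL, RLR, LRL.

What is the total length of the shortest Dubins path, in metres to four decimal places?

Let ψ = atan2(Δy, Δx) = atan2(-3.64, 0.34) = -84.6637° be the start→goal bearing.
Normalize: d = |goal − start| / ρ = 3.655845/3.79 = 0.964603, α = (θ_start − ψ) mod 360° = 82.0637° = 1.432281 rad, β = (θ_goal − ψ) mod 360° = 198.3637° = 3.462099 rad.
Common terms: sin α = 0.990422, cos α = 0.138072, sin β = -0.315047, cos β = -0.949076, cos(α−β) = -0.443071, d² = 0.930459. Work in radians in the unit-radius frame; every candidate has L = ρ·(t + p + q).
LSL: p² = 2 + d² − 2cos(α−β) + 2d(sin α − sin β) = 6.335120; p = √p² = 2.516966; φ = atan2(cos β − cos α, d + sin α − sin β) = -0.446629 rad; t = (φ − α) mod 2π = 4.404275 rad, q = (β − φ) mod 2π = 3.908729 rad → L = 3.79·(4.404275 + 2.516966 + 3.908729) = 3.79·10.829970 = 41.045585 m
RSR: p² = 2 + d² − 2cos(α−β) + 2d(sin β − sin α) = 1.298082; p = √p² = 1.139334; φ = atan2(cos α − cos β, d − sin α + sin β) = 1.874630 rad; t = (α − φ) mod 2π = 5.840836 rad, q = (φ − β) mod 2π = 4.695716 rad → L = 3.79·(5.840836 + 1.139334 + 4.695716) = 3.79·11.675887 = 44.251610 m
LSR: p² = d² − 2 + 2cos(α−β) + 2d(sin α + sin β) = -0.652747 < 0 → infeasible
RSL: p² = d² − 2 + 2cos(α−β) − 2d(sin α + sin β) = -3.258620 < 0 → infeasible
RLR: c = (6 − d² + 2cos(α−β) + 2d(sin α − sin β))/8 = 0.837740; p = 2π − arccos c = 5.705520 rad; φ = atan2(cos α − cos β, d − sin α + sin β) = 1.874630 rad; t = (α − φ + p/2) mod 2π = 2.410411 rad, q = (α − β − t + p) mod 2π = 1.265291 rad → L = 3.79·(2.410411 + 5.705520 + 1.265291) = 3.79·9.381222 = 35.554831 m
LRL: c = (6 − d² + 2cos(α−β) − 2d(sin α − sin β))/8 = 0.208110; p = 2π − arccos c = 4.922031 rad; φ = atan2(cos β − cos α, d + sin α − sin β) = -0.446629 rad; t = (φ − α + p/2) mod 2π = 0.582105 rad, q = (β − α − t + p) mod 2π = 0.086559 rad → L = 3.79·(0.582105 + 4.922031 + 0.086559) = 3.79·5.590695 = 21.188734 m
Shortest: LRL with L = 21.188734 m ≈ 21.1887 m

21.1887 m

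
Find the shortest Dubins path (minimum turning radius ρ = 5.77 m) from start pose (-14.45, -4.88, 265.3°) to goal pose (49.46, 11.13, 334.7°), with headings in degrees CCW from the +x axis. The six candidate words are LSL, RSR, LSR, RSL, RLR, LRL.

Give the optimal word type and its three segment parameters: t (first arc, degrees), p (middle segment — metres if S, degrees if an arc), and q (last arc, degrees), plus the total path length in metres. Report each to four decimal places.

LSR: t = 117.8538°, p = 55.6375 m, q = 48.4538°, L = 72.3856 m

Let ψ = atan2(Δy, Δx) = atan2(16.01, 63.91) = 14.0637° be the start→goal bearing.
Normalize: d = |goal − start| / ρ = 65.884810/5.77 = 11.418511, α = (θ_start − ψ) mod 360° = 251.2363° = 4.384901 rad, β = (θ_goal − ψ) mod 360° = 320.6363° = 5.596160 rad.
Common terms: sin α = -0.946853, cos α = -0.321665, sin β = -0.634240, cos β = 0.773136, cos(α−β) = 0.351842, d² = 130.382400. Work in radians in the unit-radius frame; every candidate has L = ρ·(t + p + q).
LSL: p² = 2 + d² − 2cos(α−β) + 2d(sin α − sin β) = 124.539563; p = √p² = 11.159730; φ = atan2(cos β − cos α, d + sin α − sin β) = 0.098261 rad; t = (φ − α) mod 2π = 1.996545 rad, q = (β − φ) mod 2π = 5.497899 rad → L = 5.77·(1.996545 + 11.159730 + 5.497899) = 5.77·18.654173 = 107.634580 m
RSR: p² = 2 + d² − 2cos(α−β) + 2d(sin β − sin α) = 138.817870; p = √p² = 11.782100; φ = atan2(cos α − cos β, d − sin α + sin β) = -0.093055 rad; t = (α − φ) mod 2π = 4.477956 rad, q = (φ − β) mod 2π = 0.593971 rad → L = 5.77·(4.477956 + 11.782100 + 0.593971) = 5.77·16.854026 = 97.247732 m
LSR: p² = d² − 2 + 2cos(α−β) + 2d(sin α + sin β) = 92.978609; p = √p² = 9.642542; φ = atan2(−cos α − cos β, d + sin α + sin β) − atan2(−2, p) = 0.158653 rad; t = (φ − α) mod 2π = 2.056937 rad, q = (φ − β) mod 2π = 0.845679 rad → L = 5.77·(2.056937 + 9.642542 + 0.845679) = 5.77·12.545158 = 72.385560 m
RSL: p² = d² − 2 + 2cos(α−β) − 2d(sin α + sin β) = 165.193557; p = √p² = 12.852765; φ = atan2(cos α + cos β, d − sin α − sin β) − atan2(2, p) = -0.119655 rad; t = (α − φ) mod 2π = 4.504556 rad, q = (β − φ) mod 2π = 5.715815 rad → L = 5.77·(4.504556 + 12.852765 + 5.715815) = 5.77·23.073135 = 133.131991 m
RLR: c = (6 − d² + 2cos(α−β) + 2d(sin α − sin β))/8 = -16.352234, |c| > 1 → infeasible
LRL: c = (6 − d² + 2cos(α−β) − 2d(sin α − sin β))/8 = -14.567445, |c| > 1 → infeasible
Shortest: LSR with L = 72.385560 m ≈ 72.3856 m
Convert LSR to answer units (arcs ×180/π): t = 2.056937·180/π = 117.8538°, p = ρ·p = 5.77·9.642542 = 55.6375 m, q = 0.845679·180/π = 48.4538°, L = 72.3856 m.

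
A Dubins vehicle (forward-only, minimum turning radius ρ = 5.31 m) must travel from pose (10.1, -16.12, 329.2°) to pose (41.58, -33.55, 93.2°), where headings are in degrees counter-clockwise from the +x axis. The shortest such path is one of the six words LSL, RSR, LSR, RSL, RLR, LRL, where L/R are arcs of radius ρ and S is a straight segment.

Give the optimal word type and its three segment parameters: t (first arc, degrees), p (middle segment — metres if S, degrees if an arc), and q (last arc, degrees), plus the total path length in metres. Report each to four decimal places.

Let ψ = atan2(Δy, Δx) = atan2(-17.43, 31.48) = -28.9726° be the start→goal bearing.
Normalize: d = |goal − start| / ρ = 35.983264/5.31 = 6.776509, α = (θ_start − ψ) mod 360° = 358.1726° = 6.251292 rad, β = (θ_goal − ψ) mod 360° = 122.1726° = 2.132315 rad.
Common terms: sin α = -0.031888, cos α = 0.999491, sin β = 0.846448, cos β = -0.532472, cos(α−β) = -0.559193, d² = 45.921078. Work in radians in the unit-radius frame; every candidate has L = ρ·(t + p + q).
LSL: p² = 2 + d² − 2cos(α−β) + 2d(sin α − sin β) = 37.135364; p = √p² = 6.093879; φ = atan2(cos β − cos α, d + sin α − sin β) = -0.254120 rad; t = (φ − α) mod 2π = 6.060959 rad, q = (β − φ) mod 2π = 2.386435 rad → L = 5.31·(6.060959 + 6.093879 + 2.386435) = 5.31·14.541273 = 77.214159 m
RSR: p² = 2 + d² − 2cos(α−β) + 2d(sin β − sin α) = 60.943563; p = √p² = 7.806636; φ = atan2(cos α − cos β, d − sin α + sin β) = 0.197520 rad; t = (α − φ) mod 2π = 6.053771 rad, q = (φ − β) mod 2π = 4.348391 rad → L = 5.31·(6.053771 + 7.806636 + 4.348391) = 5.31·18.208798 = 96.688718 m
LSR: p² = d² − 2 + 2cos(α−β) + 2d(sin α + sin β) = 53.842431; p = √p² = 7.337740; φ = atan2(−cos α − cos β, d + sin α + sin β) − atan2(−2, p) = 0.204655 rad; t = (φ − α) mod 2π = 0.236548 rad, q = (φ − β) mod 2π = 4.355525 rad → L = 5.31·(0.236548 + 7.337740 + 4.355525) = 5.31·11.929814 = 63.347312 m
RSL: p² = d² − 2 + 2cos(α−β) − 2d(sin α + sin β) = 31.762953; p = √p² = 5.635863; φ = atan2(cos α + cos β, d − sin α − sin β) − atan2(2, p) = -0.262833 rad; t = (α − φ) mod 2π = 0.230940 rad, q = (β − φ) mod 2π = 2.395148 rad → L = 5.31·(0.230940 + 5.635863 + 2.395148) = 5.31·8.261951 = 43.870959 m
RLR: c = (6 − d² + 2cos(α−β) + 2d(sin α − sin β))/8 = -6.617945, |c| > 1 → infeasible
LRL: c = (6 − d² + 2cos(α−β) − 2d(sin α − sin β))/8 = -3.641920, |c| > 1 → infeasible
Shortest: RSL with L = 43.870959 m ≈ 43.8710 m
Convert RSL to answer units (arcs ×180/π): t = 0.230940·180/π = 13.2319°, p = ρ·p = 5.31·5.635863 = 29.9264 m, q = 2.395148·180/π = 137.2319°, L = 43.8710 m.

RSL: t = 13.2319°, p = 29.9264 m, q = 137.2319°, L = 43.8710 m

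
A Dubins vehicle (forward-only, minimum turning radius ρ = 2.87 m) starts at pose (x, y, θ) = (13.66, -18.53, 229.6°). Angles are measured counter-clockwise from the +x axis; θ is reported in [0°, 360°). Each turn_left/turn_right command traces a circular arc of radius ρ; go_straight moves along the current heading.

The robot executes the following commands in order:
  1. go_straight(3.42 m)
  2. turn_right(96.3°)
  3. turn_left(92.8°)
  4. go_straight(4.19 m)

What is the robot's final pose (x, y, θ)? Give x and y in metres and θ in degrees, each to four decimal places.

set_pose: (x, y, θ) = (13.6600, -18.5300, 229.6000°), ρ = 2.87
go_straight(3.42): x += 3.42·cos θ, y += 3.42·sin θ → (11.4434, -21.1345, 229.6000°)
turn_right(96.3°): centre at ρ to the right, rotate −96.3° → (7.1691, -21.2427, 133.3000°)
turn_left(92.8°): centre at ρ to the left, rotate +92.8° → (3.0124, -21.2209, 226.1000°)
go_straight(4.19): x += 4.19·cos θ, y += 4.19·sin θ → (0.1071, -24.2400, 226.1000°)

(0.1071, -24.2400, 226.1000°)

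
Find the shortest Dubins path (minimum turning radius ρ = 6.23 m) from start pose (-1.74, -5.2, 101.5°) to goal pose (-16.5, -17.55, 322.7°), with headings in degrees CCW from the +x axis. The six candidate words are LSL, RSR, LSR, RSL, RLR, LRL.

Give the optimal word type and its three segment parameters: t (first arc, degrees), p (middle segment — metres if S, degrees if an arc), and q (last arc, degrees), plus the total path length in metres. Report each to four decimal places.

LSL: t = 130.0792°, p = 7.8524 m, q = 91.1208°, L = 31.9044 m

Let ψ = atan2(Δy, Δx) = atan2(-12.35, -14.76) = -140.0801° be the start→goal bearing.
Normalize: d = |goal − start| / ρ = 19.245262/6.23 = 3.089127, α = (θ_start − ψ) mod 360° = 241.5801° = 4.216368 rad, β = (θ_goal − ψ) mod 360° = 102.7801° = 1.793851 rad.
Common terms: sin α = -0.879483, cos α = -0.475930, sin β = 0.975226, cos β = -0.221209, cos(α−β) = -0.752415, d² = 9.542706. Work in radians in the unit-radius frame; every candidate has L = ρ·(t + p + q).
LSL: p² = 2 + d² − 2cos(α−β) + 2d(sin α − sin β) = 1.588670; p = √p² = 1.260424; φ = atan2(cos β − cos α, d + sin α − sin β) = 0.203493 rad; t = (φ − α) mod 2π = 2.270310 rad, q = (β − φ) mod 2π = 1.590358 rad → L = 6.23·(2.270310 + 1.260424 + 1.590358) = 6.23·5.121093 = 31.904407 m
RSR: p² = 2 + d² − 2cos(α−β) + 2d(sin β − sin α) = 24.506402; p = √p² = 4.950394; φ = atan2(cos α − cos β, d − sin α + sin β) = -0.051477 rad; t = (α − φ) mod 2π = 4.267845 rad, q = (φ − β) mod 2π = 4.437857 rad → L = 6.23·(4.267845 + 4.950394 + 4.437857) = 6.23·13.656096 = 85.077481 m
LSR: p² = d² − 2 + 2cos(α−β) + 2d(sin α + sin β) = 6.629402; p = √p² = 2.574763; φ = atan2(−cos α − cos β, d + sin α + sin β) − atan2(−2, p) = 0.875908 rad; t = (φ − α) mod 2π = 2.942725 rad, q = (φ − β) mod 2π = 5.365242 rad → L = 6.23·(2.942725 + 2.574763 + 5.365242) = 6.23·10.882730 = 67.799408 m
RSL: p² = d² − 2 + 2cos(α−β) − 2d(sin α + sin β) = 5.446350; p = √p² = 2.333742; φ = atan2(cos α + cos β, d − sin α − sin β) − atan2(2, p) = -0.937355 rad; t = (α − φ) mod 2π = 5.153722 rad, q = (β − φ) mod 2π = 2.731205 rad → L = 6.23·(5.153722 + 2.333742 + 2.731205) = 6.23·10.218669 = 63.662309 m
RLR: c = (6 − d² + 2cos(α−β) + 2d(sin α − sin β))/8 = -2.063300, |c| > 1 → infeasible
LRL: c = (6 − d² + 2cos(α−β) − 2d(sin α − sin β))/8 = 0.801416; p = 2π − arccos c = 5.642048 rad; φ = atan2(cos β − cos α, d + sin α − sin β) = 0.203493 rad; t = (φ − α + p/2) mod 2π = 5.091335 rad, q = (β − α − t + p) mod 2π = 4.411382 rad → L = 6.23·(5.091335 + 5.642048 + 4.411382) = 6.23·15.144765 = 94.351887 m
Shortest: LSL with L = 31.904407 m ≈ 31.9044 m
Convert LSL to answer units (arcs ×180/π): t = 2.270310·180/π = 130.0792°, p = ρ·p = 6.23·1.260424 = 7.8524 m, q = 1.590358·180/π = 91.1208°, L = 31.9044 m.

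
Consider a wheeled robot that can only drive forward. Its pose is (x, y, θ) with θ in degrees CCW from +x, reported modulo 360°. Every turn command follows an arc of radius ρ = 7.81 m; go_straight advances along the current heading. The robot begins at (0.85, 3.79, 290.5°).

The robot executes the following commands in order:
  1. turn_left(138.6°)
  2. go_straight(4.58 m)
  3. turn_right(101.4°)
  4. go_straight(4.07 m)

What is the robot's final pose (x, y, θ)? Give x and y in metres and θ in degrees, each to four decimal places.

set_pose: (x, y, θ) = (0.8500, 3.7900, 290.5000°), ρ = 7.81
turn_left(138.6°): centre at ρ to the left, rotate +138.6° → (15.4615, 3.7390, 429.1000° ≡ 69.1000°)
go_straight(4.58): x += 4.58·cos θ, y += 4.58·sin θ → (17.0954, 8.0177, 69.1000°)
turn_right(101.4°): centre at ρ to the right, rotate −101.4° → (28.5648, 11.8330, -32.3000° ≡ 327.7000°)
go_straight(4.07): x += 4.07·cos θ, y += 4.07·sin θ → (32.0051, 9.6582, 327.7000°)

(32.0051, 9.6582, 327.7000°)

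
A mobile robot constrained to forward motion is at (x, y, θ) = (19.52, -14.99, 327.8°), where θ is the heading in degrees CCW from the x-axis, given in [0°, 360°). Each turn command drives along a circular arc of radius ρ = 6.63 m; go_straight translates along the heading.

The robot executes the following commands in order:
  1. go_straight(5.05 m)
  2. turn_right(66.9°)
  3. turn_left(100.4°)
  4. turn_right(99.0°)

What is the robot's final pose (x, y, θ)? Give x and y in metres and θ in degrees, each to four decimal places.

(40.2245, -39.5334, 262.3000°)

set_pose: (x, y, θ) = (19.5200, -14.9900, 327.8000°), ρ = 6.63
go_straight(5.05): x += 5.05·cos θ, y += 5.05·sin θ → (23.7933, -17.6810, 327.8000°)
turn_right(66.9°): centre at ρ to the right, rotate −66.9° → (26.8069, -24.3399, 260.9000°)
turn_left(100.4°): centre at ρ to the left, rotate +100.4° → (33.5038, -32.0168, 361.3000° ≡ 1.3000°)
turn_right(99.0°): centre at ρ to the right, rotate −99.0° → (40.2245, -39.5334, -97.7000° ≡ 262.3000°)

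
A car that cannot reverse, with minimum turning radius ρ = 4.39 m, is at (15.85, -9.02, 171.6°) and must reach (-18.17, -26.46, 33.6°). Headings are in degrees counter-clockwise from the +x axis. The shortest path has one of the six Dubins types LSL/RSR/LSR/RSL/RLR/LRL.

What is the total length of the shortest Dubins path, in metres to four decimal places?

52.5110 m

Let ψ = atan2(Δy, Δx) = atan2(-17.44, -34.02) = -152.8585° be the start→goal bearing.
Normalize: d = |goal − start| / ρ = 38.229753/4.39 = 8.708372, α = (θ_start − ψ) mod 360° = 324.4585° = 5.662870 rad, β = (θ_goal − ψ) mod 360° = 186.4585° = 3.254315 rad.
Common terms: sin α = -0.581292, cos α = 0.813695, sin β = -0.112484, cos β = -0.993654, cos(α−β) = -0.743145, d² = 75.835742. Work in radians in the unit-radius frame; every candidate has L = ρ·(t + p + q).
LSL: p² = 2 + d² − 2cos(α−β) + 2d(sin α − sin β) = 71.156920; p = √p² = 8.435456; φ = atan2(cos β − cos α, d + sin α − sin β) = -0.215930 rad; t = (φ − α) mod 2π = 0.404386 rad, q = (β − φ) mod 2π = 3.470245 rad → L = 4.39·(0.404386 + 8.435456 + 3.470245) = 4.39·12.310087 = 54.041282 m
RSR: p² = 2 + d² − 2cos(α−β) + 2d(sin β − sin α) = 87.487143; p = √p² = 9.353456; φ = atan2(cos α − cos β, d − sin α + sin β) = 0.194451 rad; t = (α − φ) mod 2π = 5.468419 rad, q = (φ − β) mod 2π = 3.223321 rad → L = 4.39·(5.468419 + 9.353456 + 3.223321) = 4.39·18.045196 = 79.218410 m
LSR: p² = d² − 2 + 2cos(α−β) + 2d(sin α + sin β) = 60.266132; p = √p² = 7.763126; φ = atan2(−cos α − cos β, d + sin α + sin β) − atan2(−2, p) = 0.274595 rad; t = (φ − α) mod 2π = 0.894911 rad, q = (φ − β) mod 2π = 3.303465 rad → L = 4.39·(0.894911 + 7.763126 + 3.303465) = 4.39·11.961503 = 52.510997 m
RSL: p² = d² − 2 + 2cos(α−β) − 2d(sin α + sin β) = 84.432773; p = √p² = 9.188731; φ = atan2(cos α + cos β, d − sin α − sin β) − atan2(2, p) = -0.233453 rad; t = (α − φ) mod 2π = 5.896323 rad, q = (β − φ) mod 2π = 3.487768 rad → L = 4.39·(5.896323 + 9.188731 + 3.487768) = 4.39·18.572822 = 81.534687 m
RLR: c = (6 − d² + 2cos(α−β) + 2d(sin α − sin β))/8 = -9.935893, |c| > 1 → infeasible
LRL: c = (6 − d² + 2cos(α−β) − 2d(sin α − sin β))/8 = -7.894615, |c| > 1 → infeasible
Shortest: LSR with L = 52.510997 m ≈ 52.5110 m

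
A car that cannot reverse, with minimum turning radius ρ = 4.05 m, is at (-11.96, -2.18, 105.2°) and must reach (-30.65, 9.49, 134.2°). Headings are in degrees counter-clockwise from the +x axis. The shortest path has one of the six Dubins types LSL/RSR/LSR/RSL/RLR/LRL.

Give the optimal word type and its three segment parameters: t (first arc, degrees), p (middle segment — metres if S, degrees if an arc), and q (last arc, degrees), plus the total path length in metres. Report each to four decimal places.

LSR: t = 46.6130°, p = 17.8172 m, q = 17.6130°, L = 22.3570 m

Let ψ = atan2(Δy, Δx) = atan2(11.67, -18.69) = 148.0194° be the start→goal bearing.
Normalize: d = |goal − start| / ρ = 22.034178/4.05 = 5.440538, α = (θ_start − ψ) mod 360° = 317.1806° = 5.535845 rad, β = (θ_goal − ψ) mod 360° = 346.1806° = 6.041991 rad.
Common terms: sin α = -0.679690, cos α = 0.733499, sin β = -0.238863, cos β = 0.971053, cos(α−β) = 0.874620, d² = 29.599451. Work in radians in the unit-radius frame; every candidate has L = ρ·(t + p + q).
LSL: p² = 2 + d² − 2cos(α−β) + 2d(sin α − sin β) = 25.053536; p = √p² = 5.005351; φ = atan2(cos β − cos α, d + sin α − sin β) = 0.047478 rad; t = (φ − α) mod 2π = 0.794818 rad, q = (β − φ) mod 2π = 5.994513 rad → L = 4.05·(0.794818 + 5.005351 + 5.994513) = 4.05·11.794682 = 47.768460 m
RSR: p² = 2 + d² − 2cos(α−β) + 2d(sin β − sin α) = 34.646887; p = √p² = 5.886161; φ = atan2(cos α − cos β, d − sin α + sin β) = -0.040369 rad; t = (α − φ) mod 2π = 5.576214 rad, q = (φ − β) mod 2π = 0.200825 rad → L = 4.05·(5.576214 + 5.886161 + 0.200825) = 4.05·11.663200 = 47.235962 m
LSR: p² = d² − 2 + 2cos(α−β) + 2d(sin α + sin β) = 19.353850; p = √p² = 4.399301; φ = atan2(−cos α − cos β, d + sin α + sin β) − atan2(−2, p) = 0.066210 rad; t = (φ − α) mod 2π = 0.813550 rad, q = (φ − β) mod 2π = 0.307404 rad → L = 4.05·(0.813550 + 4.399301 + 0.307404) = 4.05·5.520255 = 22.357035 m
RSL: p² = d² − 2 + 2cos(α−β) − 2d(sin α + sin β) = 39.343532; p = √p² = 6.272442; φ = atan2(cos α + cos β, d − sin α − sin β) − atan2(2, p) = -0.046771 rad; t = (α − φ) mod 2π = 5.582616 rad, q = (β − φ) mod 2π = 6.088762 rad → L = 4.05·(5.582616 + 6.272442 + 6.088762) = 4.05·17.943820 = 72.672471 m
RLR: c = (6 − d² + 2cos(α−β) + 2d(sin α − sin β))/8 = -3.330861, |c| > 1 → infeasible
LRL: c = (6 − d² + 2cos(α−β) − 2d(sin α − sin β))/8 = -2.131692, |c| > 1 → infeasible
Shortest: LSR with L = 22.357035 m ≈ 22.3570 m
Convert LSR to answer units (arcs ×180/π): t = 0.813550·180/π = 46.6130°, p = ρ·p = 4.05·4.399301 = 17.8172 m, q = 0.307404·180/π = 17.6130°, L = 22.3570 m.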